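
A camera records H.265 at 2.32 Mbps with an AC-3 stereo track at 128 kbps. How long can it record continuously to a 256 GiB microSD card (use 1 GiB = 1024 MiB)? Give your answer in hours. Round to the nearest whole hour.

250 hours

Audio: 128 kbps = 0.128 Mbps.
Total bitrate: 2.32 + 0.128 = 2.448 Mbps.
Capacity: 256 GiB = 2,199,023 Mb.
Recording time: 2,199,023 / 2.448 = 898,294 s ≈ 250 hours.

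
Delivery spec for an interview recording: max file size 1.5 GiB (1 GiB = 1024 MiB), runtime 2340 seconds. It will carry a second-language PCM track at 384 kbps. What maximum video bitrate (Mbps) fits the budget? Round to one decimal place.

5.1 Mbps

Budget: 1.5 GiB = 12884.9 Mb.
Total bitrate budget: 12884.9 Mb / 2340 s = 5.506 Mbps.
Audio: 384 kbps = 0.384 Mbps.
Video: 5.506 − 0.384 = 5.122 Mbps.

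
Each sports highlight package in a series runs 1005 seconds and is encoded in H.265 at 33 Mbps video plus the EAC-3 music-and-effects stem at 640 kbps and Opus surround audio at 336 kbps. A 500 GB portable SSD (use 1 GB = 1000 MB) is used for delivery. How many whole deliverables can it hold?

117

Audio total: 640 + 336 = 976 kbps = 0.976 Mbps.
Total bitrate: 33.976 Mbps.
Per item: 33.976 Mbps × 1005 s = 34,146 Mb = 4,268 MB.
Capacity: 500 GB = 4,000,000 Mb; 117.14 items → 117 complete.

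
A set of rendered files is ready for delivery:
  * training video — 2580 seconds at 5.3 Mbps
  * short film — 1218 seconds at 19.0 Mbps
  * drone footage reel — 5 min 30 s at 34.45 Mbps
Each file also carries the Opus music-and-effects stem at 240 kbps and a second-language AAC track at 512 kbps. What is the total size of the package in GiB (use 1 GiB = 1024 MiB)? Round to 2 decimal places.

5.97 GiB

Audio total: 240 + 512 = 752 kbps = 0.752 Mbps.
training video: 6.052 Mbps × 2580 s = 15614.2 Mb
short film: 19.752 Mbps × 1218 s = 24057.9 Mb
drone footage reel: 35.202 Mbps × 330 s = 11616.7 Mb
Total: 51288.8 Mb = 6411.1 MB.
= 5.971 GiB.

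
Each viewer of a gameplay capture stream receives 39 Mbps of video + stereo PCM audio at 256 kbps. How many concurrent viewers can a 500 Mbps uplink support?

12

Audio: 256 kbps = 0.256 Mbps.
Per-viewer media rate: 39.256 Mbps.
500 Mbps = 500.0 Mbps; 500.0 / 39.256 = 12.74 → 12 viewers.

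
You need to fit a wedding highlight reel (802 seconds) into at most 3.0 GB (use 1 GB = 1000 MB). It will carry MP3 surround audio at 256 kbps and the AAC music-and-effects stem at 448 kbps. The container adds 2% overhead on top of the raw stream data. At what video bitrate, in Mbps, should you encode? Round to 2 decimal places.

Budget: 3.0 GB = 24000.0 Mb.
Stream payload after overhead: 24000.0 / 1.02 = 23529.4 Mb.
Total bitrate budget: 23529.4 Mb / 802 s = 29.338 Mbps.
Audio total: 256 + 448 = 704 kbps = 0.704 Mbps.
Video: 29.338 − 0.704 = 28.634 Mbps.

28.63 Mbps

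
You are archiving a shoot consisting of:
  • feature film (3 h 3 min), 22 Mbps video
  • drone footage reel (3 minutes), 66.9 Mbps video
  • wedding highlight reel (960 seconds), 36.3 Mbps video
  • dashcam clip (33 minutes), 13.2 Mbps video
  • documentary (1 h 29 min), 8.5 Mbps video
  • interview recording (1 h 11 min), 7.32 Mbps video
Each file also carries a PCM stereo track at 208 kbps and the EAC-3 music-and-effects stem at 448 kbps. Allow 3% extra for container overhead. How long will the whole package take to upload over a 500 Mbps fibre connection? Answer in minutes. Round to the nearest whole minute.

Audio total: 208 + 448 = 656 kbps = 0.656 Mbps.
feature film: 22.656 Mbps × 10980 s × 1.03 = 256225.8 Mb
drone footage reel: 67.556 Mbps × 180 s × 1.03 = 12524.9 Mb
wedding highlight reel: 36.956 Mbps × 960 s × 1.03 = 36542.1 Mb
dashcam clip: 13.856 Mbps × 1980 s × 1.03 = 28257.9 Mb
documentary: 9.156 Mbps × 5340 s × 1.03 = 50359.8 Mb
interview recording: 7.976 Mbps × 4260 s × 1.03 = 34997.1 Mb
Total: 418907.6 Mb = 52363.4 MB.
At 500 Mbps: 418907.6 / 500 = 838 s ≈ 14 minutes.

14 minutes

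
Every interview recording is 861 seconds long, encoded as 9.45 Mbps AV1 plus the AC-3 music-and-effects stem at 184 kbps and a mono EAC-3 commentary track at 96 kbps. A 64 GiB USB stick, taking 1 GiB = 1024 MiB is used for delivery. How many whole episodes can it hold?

Audio total: 184 + 96 = 280 kbps = 0.280 Mbps.
Total bitrate: 9.730 Mbps.
Per item: 9.730 Mbps × 861 s = 8,378 Mb = 1,047 MB.
Capacity: 64 GiB = 549,756 Mb; 65.62 items → 65 complete.

65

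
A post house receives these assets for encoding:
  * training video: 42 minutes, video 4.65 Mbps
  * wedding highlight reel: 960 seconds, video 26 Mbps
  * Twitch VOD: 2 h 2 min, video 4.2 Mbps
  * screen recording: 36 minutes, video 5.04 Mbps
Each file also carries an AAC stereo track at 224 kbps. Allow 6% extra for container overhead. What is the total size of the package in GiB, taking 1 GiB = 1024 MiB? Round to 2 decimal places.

Audio: 224 kbps = 0.224 Mbps.
training video: 4.874 Mbps × 2520 s × 1.06 = 13019.4 Mb
wedding highlight reel: 26.224 Mbps × 960 s × 1.06 = 26685.5 Mb
Twitch VOD: 4.424 Mbps × 7320 s × 1.06 = 34326.7 Mb
screen recording: 5.264 Mbps × 2160 s × 1.06 = 12052.5 Mb
Total: 86084.1 Mb = 10760.5 MB.
= 10.02 GiB.

10.02 GiB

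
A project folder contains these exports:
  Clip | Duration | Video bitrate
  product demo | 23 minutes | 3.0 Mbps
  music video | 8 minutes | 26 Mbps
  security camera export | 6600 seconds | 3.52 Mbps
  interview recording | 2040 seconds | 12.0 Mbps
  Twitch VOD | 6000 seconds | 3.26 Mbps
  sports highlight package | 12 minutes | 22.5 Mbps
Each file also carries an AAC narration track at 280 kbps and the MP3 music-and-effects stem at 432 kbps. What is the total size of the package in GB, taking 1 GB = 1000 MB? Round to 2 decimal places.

14.04 GB

Audio total: 280 + 432 = 712 kbps = 0.712 Mbps.
product demo: 3.712 Mbps × 1380 s = 5122.6 Mb
music video: 26.712 Mbps × 480 s = 12821.8 Mb
security camera export: 4.232 Mbps × 6600 s = 27931.2 Mb
interview recording: 12.712 Mbps × 2040 s = 25932.5 Mb
Twitch VOD: 3.972 Mbps × 6000 s = 23832.0 Mb
sports highlight package: 23.212 Mbps × 720 s = 16712.6 Mb
Total: 112352.6 Mb = 14044.1 MB.
= 14.04 GB.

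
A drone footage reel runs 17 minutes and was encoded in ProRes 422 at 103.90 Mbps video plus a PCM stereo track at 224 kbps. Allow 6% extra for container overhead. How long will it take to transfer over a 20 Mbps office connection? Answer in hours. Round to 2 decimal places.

17 min = 1020 s
Audio: 224 kbps = 0.224 Mbps.
Total bitrate: 104.124 Mbps.
File: 104.124 Mbps × 1020 s = 106206.5 Mb.
With 6% container overhead: ×1.06. → 112578.9 Mb.
At 20 Mbps: 112578.9 / 20 = 5628.9 s ≈ 1.56 hours.

1.56 hours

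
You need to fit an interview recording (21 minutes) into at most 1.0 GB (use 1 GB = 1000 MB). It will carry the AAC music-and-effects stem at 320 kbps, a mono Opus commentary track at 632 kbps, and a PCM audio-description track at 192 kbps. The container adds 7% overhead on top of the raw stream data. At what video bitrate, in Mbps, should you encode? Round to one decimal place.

Budget: 1.0 GB = 8000.0 Mb.
Stream payload after overhead: 8000.0 / 1.07 = 7476.6 Mb.
21 min = 1260 s
Total bitrate budget: 7476.6 Mb / 1260 s = 5.934 Mbps.
Audio total: 320 + 632 + 192 = 1144 kbps = 1.144 Mbps.
Video: 5.934 − 1.144 = 4.790 Mbps.

4.8 Mbps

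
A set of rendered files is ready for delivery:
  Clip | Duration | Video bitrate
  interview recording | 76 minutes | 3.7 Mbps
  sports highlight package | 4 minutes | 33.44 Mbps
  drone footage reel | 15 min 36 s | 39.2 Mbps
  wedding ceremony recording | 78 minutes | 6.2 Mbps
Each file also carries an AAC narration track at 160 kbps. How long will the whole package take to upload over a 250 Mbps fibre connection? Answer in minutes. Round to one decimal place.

6.2 minutes

Audio: 160 kbps = 0.160 Mbps.
interview recording: 3.860 Mbps × 4560 s = 17601.6 Mb
sports highlight package: 33.600 Mbps × 240 s = 8064.0 Mb
drone footage reel: 39.360 Mbps × 936 s = 36841.0 Mb
wedding ceremony recording: 6.360 Mbps × 4680 s = 29764.8 Mb
Total: 92271.4 Mb = 11533.9 MB.
At 250 Mbps: 92271.4 / 250 = 369 s ≈ 6.15 minutes.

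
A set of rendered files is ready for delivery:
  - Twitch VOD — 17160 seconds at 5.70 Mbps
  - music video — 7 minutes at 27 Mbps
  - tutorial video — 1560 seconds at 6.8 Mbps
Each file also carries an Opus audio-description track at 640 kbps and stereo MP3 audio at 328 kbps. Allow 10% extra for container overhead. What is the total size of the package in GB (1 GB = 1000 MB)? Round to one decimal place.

Audio total: 640 + 328 = 968 kbps = 0.968 Mbps.
Twitch VOD: 6.668 Mbps × 17160 s × 1.10 = 125865.2 Mb
music video: 27.968 Mbps × 420 s × 1.10 = 12921.2 Mb
tutorial video: 7.768 Mbps × 1560 s × 1.10 = 13329.9 Mb
Total: 152116.3 Mb = 19014.5 MB.
= 19.01 GB.

19.0 GB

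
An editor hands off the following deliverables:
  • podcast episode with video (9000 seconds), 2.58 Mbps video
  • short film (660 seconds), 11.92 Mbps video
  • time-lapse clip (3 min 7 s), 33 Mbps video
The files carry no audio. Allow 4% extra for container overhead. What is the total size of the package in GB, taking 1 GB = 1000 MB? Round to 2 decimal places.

4.84 GB

podcast episode with video: 2.580 Mbps × 9000 s × 1.04 = 24148.8 Mb
short film: 11.920 Mbps × 660 s × 1.04 = 8181.9 Mb
time-lapse clip: 33.000 Mbps × 187 s × 1.04 = 6417.8 Mb
Total: 38748.5 Mb = 4843.6 MB.
= 4.844 GB.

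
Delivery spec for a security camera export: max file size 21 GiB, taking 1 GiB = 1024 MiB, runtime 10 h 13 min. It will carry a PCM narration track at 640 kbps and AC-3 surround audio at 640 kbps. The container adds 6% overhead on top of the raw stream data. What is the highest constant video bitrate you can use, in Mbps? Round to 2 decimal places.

3.35 Mbps

Budget: 21 GiB = 180388.6 Mb.
Stream payload after overhead: 180388.6 / 1.06 = 170177.9 Mb.
10 h 13 min = 613 min = 36780 s
Total bitrate budget: 170177.9 Mb / 36780 s = 4.627 Mbps.
Audio total: 640 + 640 = 1280 kbps = 1.280 Mbps.
Video: 4.627 − 1.280 = 3.347 Mbps.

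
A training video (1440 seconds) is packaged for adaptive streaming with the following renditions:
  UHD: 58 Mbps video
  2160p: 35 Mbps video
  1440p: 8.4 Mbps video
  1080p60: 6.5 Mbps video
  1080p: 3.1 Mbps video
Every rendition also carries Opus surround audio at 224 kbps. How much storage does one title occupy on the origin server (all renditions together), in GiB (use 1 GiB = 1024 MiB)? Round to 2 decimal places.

Audio: 224 kbps = 0.224 Mbps.
Sum of rendition bitrates: (58+0.224) + (35+0.224) + (8.4+0.224) + (6.5+0.224) + (3.1+0.224) = 112.120 Mbps.
× 1440 s = 161,453 Mb = 20,182 MB = 18.80 GiB.

18.80 GiB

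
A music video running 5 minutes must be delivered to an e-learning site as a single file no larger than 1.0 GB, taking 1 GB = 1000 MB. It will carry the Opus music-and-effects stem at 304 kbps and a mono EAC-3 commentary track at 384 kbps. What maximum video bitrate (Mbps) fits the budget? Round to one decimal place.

Budget: 1.0 GB = 8000.0 Mb.
5 min = 300 s
Total bitrate budget: 8000.0 Mb / 300 s = 26.667 Mbps.
Audio total: 304 + 384 = 688 kbps = 0.688 Mbps.
Video: 26.667 − 0.688 = 25.979 Mbps.

26.0 Mbps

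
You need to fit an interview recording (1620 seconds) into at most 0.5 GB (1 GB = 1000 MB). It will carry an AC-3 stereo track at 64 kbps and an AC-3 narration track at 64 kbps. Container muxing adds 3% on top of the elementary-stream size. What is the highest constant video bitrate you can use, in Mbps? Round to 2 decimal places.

2.27 Mbps

Budget: 0.5 GB = 4000.0 Mb.
Stream payload after overhead: 4000.0 / 1.03 = 3883.5 Mb.
Total bitrate budget: 3883.5 Mb / 1620 s = 2.397 Mbps.
Audio total: 64 + 64 = 128 kbps = 0.128 Mbps.
Video: 2.397 − 0.128 = 2.269 Mbps.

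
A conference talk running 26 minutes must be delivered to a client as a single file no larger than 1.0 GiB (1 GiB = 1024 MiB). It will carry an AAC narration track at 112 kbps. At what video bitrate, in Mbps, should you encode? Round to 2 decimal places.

Budget: 1.0 GiB = 8589.9 Mb.
26 min = 1560 s
Total bitrate budget: 8589.9 Mb / 1560 s = 5.506 Mbps.
Audio: 112 kbps = 0.112 Mbps.
Video: 5.506 − 0.112 = 5.394 Mbps.

5.39 Mbps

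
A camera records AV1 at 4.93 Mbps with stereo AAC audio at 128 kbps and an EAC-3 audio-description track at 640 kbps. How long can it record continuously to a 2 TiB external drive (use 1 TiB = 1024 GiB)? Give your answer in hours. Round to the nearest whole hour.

858 hours

Audio total: 128 + 640 = 768 kbps = 0.768 Mbps.
Total bitrate: 4.93 + 0.768 = 5.698 Mbps.
Capacity: 2 TiB = 17,592,186 Mb.
Recording time: 17,592,186 / 5.698 = 3,087,432 s ≈ 858 hours.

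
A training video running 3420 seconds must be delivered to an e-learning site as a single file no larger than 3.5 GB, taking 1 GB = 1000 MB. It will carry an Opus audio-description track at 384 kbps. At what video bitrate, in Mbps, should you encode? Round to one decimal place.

Budget: 3.5 GB = 28000.0 Mb.
Total bitrate budget: 28000.0 Mb / 3420 s = 8.187 Mbps.
Audio: 384 kbps = 0.384 Mbps.
Video: 8.187 − 0.384 = 7.803 Mbps.

7.8 Mbps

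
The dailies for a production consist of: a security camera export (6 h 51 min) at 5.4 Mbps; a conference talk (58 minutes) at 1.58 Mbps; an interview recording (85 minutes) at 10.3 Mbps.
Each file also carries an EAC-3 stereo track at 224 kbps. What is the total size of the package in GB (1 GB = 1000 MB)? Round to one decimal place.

24.8 GB

Audio: 224 kbps = 0.224 Mbps.
security camera export: 5.624 Mbps × 24660 s = 138687.8 Mb
conference talk: 1.804 Mbps × 3480 s = 6277.9 Mb
interview recording: 10.524 Mbps × 5100 s = 53672.4 Mb
Total: 198638.2 Mb = 24829.8 MB.
= 24.83 GB.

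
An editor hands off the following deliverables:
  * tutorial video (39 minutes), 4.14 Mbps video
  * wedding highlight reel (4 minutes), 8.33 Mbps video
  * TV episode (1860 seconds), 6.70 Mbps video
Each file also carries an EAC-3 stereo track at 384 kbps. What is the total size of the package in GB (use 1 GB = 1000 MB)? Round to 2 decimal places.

3.23 GB

Audio: 384 kbps = 0.384 Mbps.
tutorial video: 4.524 Mbps × 2340 s = 10586.2 Mb
wedding highlight reel: 8.714 Mbps × 240 s = 2091.4 Mb
TV episode: 7.084 Mbps × 1860 s = 13176.2 Mb
Total: 25853.8 Mb = 3231.7 MB.
= 3.232 GB.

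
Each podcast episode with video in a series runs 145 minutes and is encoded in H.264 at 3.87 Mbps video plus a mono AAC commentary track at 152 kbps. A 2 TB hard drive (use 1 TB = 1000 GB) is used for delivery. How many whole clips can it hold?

145 min = 8700 s
Audio: 152 kbps = 0.152 Mbps.
Total bitrate: 4.022 Mbps.
Per item: 4.022 Mbps × 8700 s = 34,991 Mb = 4,374 MB.
Capacity: 2 TB = 16,000,000 Mb; 457.26 items → 457 complete.

457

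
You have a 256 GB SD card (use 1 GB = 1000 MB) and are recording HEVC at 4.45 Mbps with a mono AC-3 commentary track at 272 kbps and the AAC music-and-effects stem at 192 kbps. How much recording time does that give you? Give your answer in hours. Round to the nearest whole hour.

116 hours

Audio total: 272 + 192 = 464 kbps = 0.464 Mbps.
Total bitrate: 4.45 + 0.464 = 4.914 Mbps.
Capacity: 256 GB = 2,048,000 Mb.
Recording time: 2,048,000 / 4.914 = 416,768 s ≈ 116 hours.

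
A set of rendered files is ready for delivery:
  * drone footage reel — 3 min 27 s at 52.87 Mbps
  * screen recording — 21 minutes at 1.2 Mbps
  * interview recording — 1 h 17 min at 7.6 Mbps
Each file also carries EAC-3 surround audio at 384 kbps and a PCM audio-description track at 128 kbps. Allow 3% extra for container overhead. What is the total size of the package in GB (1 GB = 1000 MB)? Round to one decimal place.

Audio total: 384 + 128 = 512 kbps = 0.512 Mbps.
drone footage reel: 53.382 Mbps × 207 s × 1.03 = 11381.6 Mb
screen recording: 1.712 Mbps × 1260 s × 1.03 = 2221.8 Mb
interview recording: 8.112 Mbps × 4620 s × 1.03 = 38601.8 Mb
Total: 52205.2 Mb = 6525.6 MB.
= 6.526 GB.

6.5 GB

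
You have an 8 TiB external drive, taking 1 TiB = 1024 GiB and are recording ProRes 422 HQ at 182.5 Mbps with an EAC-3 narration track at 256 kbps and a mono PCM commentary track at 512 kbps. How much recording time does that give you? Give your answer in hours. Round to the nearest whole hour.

Audio total: 256 + 512 = 768 kbps = 0.768 Mbps.
Total bitrate: 182.5 + 0.768 = 183.268 Mbps.
Capacity: 8 TiB = 70,368,744 Mb.
Recording time: 70,368,744 / 183.268 = 383,966 s ≈ 107 hours.

107 hours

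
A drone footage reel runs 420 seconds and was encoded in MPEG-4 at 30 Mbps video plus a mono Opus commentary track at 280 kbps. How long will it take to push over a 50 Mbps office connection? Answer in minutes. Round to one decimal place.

4.2 minutes

Audio: 280 kbps = 0.280 Mbps.
Total bitrate: 30.280 Mbps.
File: 30.280 Mbps × 420 s = 12717.6 Mb.
At 50 Mbps: 12717.6 / 50 = 254.4 s ≈ 4.24 minutes.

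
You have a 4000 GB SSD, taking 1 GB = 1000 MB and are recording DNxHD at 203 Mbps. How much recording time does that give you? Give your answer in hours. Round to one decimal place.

43.8 hours

Capacity: 4000 GB = 32,000,000 Mb.
Recording time: 32,000,000 / 203.000 = 157,635 s ≈ 43.8 hours.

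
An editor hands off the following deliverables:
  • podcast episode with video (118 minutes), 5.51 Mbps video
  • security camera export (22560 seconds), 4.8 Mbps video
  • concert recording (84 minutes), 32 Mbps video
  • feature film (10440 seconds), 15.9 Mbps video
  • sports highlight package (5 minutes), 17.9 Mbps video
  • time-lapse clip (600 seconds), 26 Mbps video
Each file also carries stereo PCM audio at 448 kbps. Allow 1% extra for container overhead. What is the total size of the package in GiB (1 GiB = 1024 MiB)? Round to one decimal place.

Audio: 448 kbps = 0.448 Mbps.
podcast episode with video: 5.958 Mbps × 7080 s × 1.01 = 42604.5 Mb
security camera export: 5.248 Mbps × 22560 s × 1.01 = 119578.8 Mb
concert recording: 32.448 Mbps × 5040 s × 1.01 = 165173.3 Mb
feature film: 16.348 Mbps × 10440 s × 1.01 = 172379.9 Mb
sports highlight package: 18.348 Mbps × 300 s × 1.01 = 5559.4 Mb
time-lapse clip: 26.448 Mbps × 600 s × 1.01 = 16027.5 Mb
Total: 521323.4 Mb = 65165.4 MB.
= 60.69 GiB.

60.7 GiB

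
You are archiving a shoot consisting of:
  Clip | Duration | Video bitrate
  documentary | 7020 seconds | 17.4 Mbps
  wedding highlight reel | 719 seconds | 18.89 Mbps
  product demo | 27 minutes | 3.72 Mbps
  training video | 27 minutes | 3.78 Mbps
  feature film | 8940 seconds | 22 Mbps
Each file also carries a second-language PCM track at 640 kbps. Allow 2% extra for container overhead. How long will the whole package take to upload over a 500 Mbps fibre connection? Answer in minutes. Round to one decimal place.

12.1 minutes

Audio: 640 kbps = 0.640 Mbps.
documentary: 18.040 Mbps × 7020 s × 1.02 = 129173.6 Mb
wedding highlight reel: 19.530 Mbps × 719 s × 1.02 = 14322.9 Mb
product demo: 4.360 Mbps × 1620 s × 1.02 = 7204.5 Mb
training video: 4.420 Mbps × 1620 s × 1.02 = 7303.6 Mb
feature film: 22.640 Mbps × 8940 s × 1.02 = 206449.6 Mb
Total: 364454.2 Mb = 45556.8 MB.
At 500 Mbps: 364454.2 / 500 = 729 s ≈ 12.1 minutes.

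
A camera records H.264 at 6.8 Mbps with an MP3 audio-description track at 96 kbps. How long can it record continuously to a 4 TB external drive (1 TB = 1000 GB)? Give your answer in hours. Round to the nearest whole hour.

Audio: 96 kbps = 0.096 Mbps.
Total bitrate: 6.8 + 0.096 = 6.896 Mbps.
Capacity: 4 TB = 32,000,000 Mb.
Recording time: 32,000,000 / 6.896 = 4,640,371 s ≈ 1,289 hours.

1289 hours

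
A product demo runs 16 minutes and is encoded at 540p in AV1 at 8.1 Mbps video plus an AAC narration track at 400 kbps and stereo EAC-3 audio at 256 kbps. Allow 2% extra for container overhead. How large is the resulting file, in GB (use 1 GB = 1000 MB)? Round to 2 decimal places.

16 min = 960 s
Audio total: 400 + 256 = 656 kbps = 0.656 Mbps.
Total bitrate: 8.1 + 0.656 = 8.756 Mbps.
Stream data: 8.756 Mbps × 960 s = 8405.8 Mb.
With 2% container overhead: ×1.02.
8,574 Mb ÷ 8 = 1,072 MB → 1.072 GB.

1.07 GB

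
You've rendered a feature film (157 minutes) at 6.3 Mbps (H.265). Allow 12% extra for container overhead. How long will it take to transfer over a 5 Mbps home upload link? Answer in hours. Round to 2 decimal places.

3.69 hours

157 min = 9420 s
File: 6.300 Mbps × 9420 s = 59346.0 Mb.
With 12% container overhead: ×1.12. → 66467.5 Mb.
At 5 Mbps: 66467.5 / 5 = 13293.5 s ≈ 3.69 hours.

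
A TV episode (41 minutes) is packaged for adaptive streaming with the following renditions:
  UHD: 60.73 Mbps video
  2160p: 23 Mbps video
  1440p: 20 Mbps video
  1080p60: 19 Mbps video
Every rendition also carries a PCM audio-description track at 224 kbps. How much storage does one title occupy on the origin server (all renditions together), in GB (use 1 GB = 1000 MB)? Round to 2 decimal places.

38.01 GB

41 min = 2460 s
Audio: 224 kbps = 0.224 Mbps.
Sum of rendition bitrates: (60.73+0.224) + (23+0.224) + (20+0.224) + (19+0.224) = 123.626 Mbps.
× 2460 s = 304,120 Mb = 38,015 MB = 38.01 GB.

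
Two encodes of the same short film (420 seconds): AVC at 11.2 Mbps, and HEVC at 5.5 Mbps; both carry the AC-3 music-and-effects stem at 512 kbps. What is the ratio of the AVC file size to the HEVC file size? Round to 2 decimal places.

Audio: 512 kbps = 0.512 Mbps.
AVC: 11.712 Mbps × 420 s = 4919.0 Mb = 0.615 GB.
HEVC: 6.012 Mbps × 420 s = 2525.0 Mb = 0.316 GB.
Ratio: 0.615 / 0.316 = 1.948.

1.95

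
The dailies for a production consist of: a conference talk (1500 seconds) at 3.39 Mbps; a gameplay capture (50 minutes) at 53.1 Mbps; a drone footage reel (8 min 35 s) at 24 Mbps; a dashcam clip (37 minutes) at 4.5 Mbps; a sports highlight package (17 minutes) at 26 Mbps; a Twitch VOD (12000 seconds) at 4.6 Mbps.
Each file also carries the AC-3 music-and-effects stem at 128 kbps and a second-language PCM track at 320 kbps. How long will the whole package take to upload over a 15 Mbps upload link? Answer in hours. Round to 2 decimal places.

5.14 hours

Audio total: 128 + 320 = 448 kbps = 0.448 Mbps.
conference talk: 3.838 Mbps × 1500 s = 5757.0 Mb
gameplay capture: 53.548 Mbps × 3000 s = 160644.0 Mb
drone footage reel: 24.448 Mbps × 515 s = 12590.7 Mb
dashcam clip: 4.948 Mbps × 2220 s = 10984.6 Mb
sports highlight package: 26.448 Mbps × 1020 s = 26977.0 Mb
Twitch VOD: 5.048 Mbps × 12000 s = 60576.0 Mb
Total: 277529.2 Mb = 34691.2 MB.
At 15 Mbps: 277529.2 / 15 = 18502 s ≈ 5.14 hours.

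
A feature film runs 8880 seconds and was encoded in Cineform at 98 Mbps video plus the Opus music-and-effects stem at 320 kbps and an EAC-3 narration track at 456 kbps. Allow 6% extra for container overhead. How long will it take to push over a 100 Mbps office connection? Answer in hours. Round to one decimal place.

Audio total: 320 + 456 = 776 kbps = 0.776 Mbps.
Total bitrate: 98.776 Mbps.
File: 98.776 Mbps × 8880 s = 877130.9 Mb.
With 6% container overhead: ×1.06. → 929758.7 Mb.
At 100 Mbps: 929758.7 / 100 = 9297.6 s ≈ 2.58 hours.

2.6 hours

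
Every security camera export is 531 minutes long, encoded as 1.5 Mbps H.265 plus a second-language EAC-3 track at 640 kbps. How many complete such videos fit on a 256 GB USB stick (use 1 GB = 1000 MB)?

531 min = 31860 s
Audio: 640 kbps = 0.640 Mbps.
Total bitrate: 2.140 Mbps.
Per item: 2.140 Mbps × 31860 s = 68,180 Mb = 8,523 MB.
Capacity: 256 GB = 2,048,000 Mb; 30.04 items → 30 complete.

30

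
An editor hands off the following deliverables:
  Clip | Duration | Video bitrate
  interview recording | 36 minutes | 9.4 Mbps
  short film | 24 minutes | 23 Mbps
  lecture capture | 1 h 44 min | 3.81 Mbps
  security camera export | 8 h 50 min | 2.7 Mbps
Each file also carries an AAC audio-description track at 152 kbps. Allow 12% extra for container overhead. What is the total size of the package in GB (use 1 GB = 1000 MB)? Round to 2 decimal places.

23.71 GB

Audio: 152 kbps = 0.152 Mbps.
interview recording: 9.552 Mbps × 2160 s × 1.12 = 23108.2 Mb
short film: 23.152 Mbps × 1440 s × 1.12 = 37339.5 Mb
lecture capture: 3.962 Mbps × 6240 s × 1.12 = 27689.6 Mb
security camera export: 2.852 Mbps × 31800 s × 1.12 = 101576.8 Mb
Total: 189714.2 Mb = 23714.3 MB.
= 23.71 GB.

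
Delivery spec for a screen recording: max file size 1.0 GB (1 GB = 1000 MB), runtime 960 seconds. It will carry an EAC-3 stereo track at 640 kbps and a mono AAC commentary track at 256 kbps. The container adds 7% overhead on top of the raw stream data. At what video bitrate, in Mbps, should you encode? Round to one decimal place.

Budget: 1.0 GB = 8000.0 Mb.
Stream payload after overhead: 8000.0 / 1.07 = 7476.6 Mb.
Total bitrate budget: 7476.6 Mb / 960 s = 7.788 Mbps.
Audio total: 640 + 256 = 896 kbps = 0.896 Mbps.
Video: 7.788 − 0.896 = 6.892 Mbps.

6.9 Mbps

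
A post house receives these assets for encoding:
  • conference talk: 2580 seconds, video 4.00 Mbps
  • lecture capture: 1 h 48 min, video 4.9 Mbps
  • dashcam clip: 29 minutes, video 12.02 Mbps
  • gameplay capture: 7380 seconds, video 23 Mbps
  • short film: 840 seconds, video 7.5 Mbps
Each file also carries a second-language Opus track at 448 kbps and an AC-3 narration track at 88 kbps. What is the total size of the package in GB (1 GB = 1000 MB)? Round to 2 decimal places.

31.15 GB

Audio total: 448 + 88 = 536 kbps = 0.536 Mbps.
conference talk: 4.536 Mbps × 2580 s = 11702.9 Mb
lecture capture: 5.436 Mbps × 6480 s = 35225.3 Mb
dashcam clip: 12.556 Mbps × 1740 s = 21847.4 Mb
gameplay capture: 23.536 Mbps × 7380 s = 173695.7 Mb
short film: 8.036 Mbps × 840 s = 6750.2 Mb
Total: 249221.5 Mb = 31152.7 MB.
= 31.15 GB.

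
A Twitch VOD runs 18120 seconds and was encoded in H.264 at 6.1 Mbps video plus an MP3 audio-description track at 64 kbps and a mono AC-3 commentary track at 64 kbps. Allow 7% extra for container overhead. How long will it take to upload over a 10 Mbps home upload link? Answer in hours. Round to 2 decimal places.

3.35 hours

Audio total: 64 + 64 = 128 kbps = 0.128 Mbps.
Total bitrate: 6.228 Mbps.
File: 6.228 Mbps × 18120 s = 112851.4 Mb.
With 7% container overhead: ×1.07. → 120751.0 Mb.
At 10 Mbps: 120751.0 / 10 = 12075.1 s ≈ 3.35 hours.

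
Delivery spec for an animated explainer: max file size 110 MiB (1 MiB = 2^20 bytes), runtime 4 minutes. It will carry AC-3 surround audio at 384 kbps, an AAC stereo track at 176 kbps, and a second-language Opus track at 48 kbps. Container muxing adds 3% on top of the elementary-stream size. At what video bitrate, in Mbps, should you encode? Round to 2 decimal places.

Budget: 110 MiB = 922.7 Mb.
Stream payload after overhead: 922.7 / 1.03 = 895.9 Mb.
4 min = 240 s
Total bitrate budget: 895.9 Mb / 240 s = 3.733 Mbps.
Audio total: 384 + 176 + 48 = 608 kbps = 0.608 Mbps.
Video: 3.733 − 0.608 = 3.125 Mbps.

3.12 Mbps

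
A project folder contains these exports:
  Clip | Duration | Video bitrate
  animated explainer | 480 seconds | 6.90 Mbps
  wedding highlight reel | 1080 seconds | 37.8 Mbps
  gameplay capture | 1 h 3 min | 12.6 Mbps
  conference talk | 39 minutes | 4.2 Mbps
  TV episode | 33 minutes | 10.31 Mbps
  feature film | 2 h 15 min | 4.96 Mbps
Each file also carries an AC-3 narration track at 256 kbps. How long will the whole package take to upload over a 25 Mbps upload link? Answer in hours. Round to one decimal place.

Audio: 256 kbps = 0.256 Mbps.
animated explainer: 7.156 Mbps × 480 s = 3434.9 Mb
wedding highlight reel: 38.056 Mbps × 1080 s = 41100.5 Mb
gameplay capture: 12.856 Mbps × 3780 s = 48595.7 Mb
conference talk: 4.456 Mbps × 2340 s = 10427.0 Mb
TV episode: 10.566 Mbps × 1980 s = 20920.7 Mb
feature film: 5.216 Mbps × 8100 s = 42249.6 Mb
Total: 166728.4 Mb = 20841.0 MB.
At 25 Mbps: 166728.4 / 25 = 6669 s ≈ 1.85 hours.

1.9 hours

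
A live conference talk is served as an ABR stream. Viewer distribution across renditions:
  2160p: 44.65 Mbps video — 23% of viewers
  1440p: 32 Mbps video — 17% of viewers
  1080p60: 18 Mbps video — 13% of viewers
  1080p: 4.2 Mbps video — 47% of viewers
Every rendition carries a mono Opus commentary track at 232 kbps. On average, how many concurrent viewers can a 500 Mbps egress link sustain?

Audio: 232 kbps = 0.232 Mbps.
Average per-viewer bitrate: 0.23×44.882 + 0.17×32.232 + 0.13×18.232 + 0.47×4.432 = 20.256 Mbps.
500 Mbps = 500.0 Mbps; 500.0 / 20.256 = 24.68 → 24.

24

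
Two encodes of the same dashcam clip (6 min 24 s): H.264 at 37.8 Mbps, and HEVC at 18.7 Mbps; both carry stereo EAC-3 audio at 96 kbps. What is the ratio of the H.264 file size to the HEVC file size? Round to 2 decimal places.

2.02

6 min 24 s = 384 s
Audio: 96 kbps = 0.096 Mbps.
H.264: 37.896 Mbps × 384 s = 14552.1 Mb = 1.694 GiB.
HEVC: 18.796 Mbps × 384 s = 7217.7 Mb = 0.840 GiB.
Ratio: 1.694 / 0.840 = 2.016.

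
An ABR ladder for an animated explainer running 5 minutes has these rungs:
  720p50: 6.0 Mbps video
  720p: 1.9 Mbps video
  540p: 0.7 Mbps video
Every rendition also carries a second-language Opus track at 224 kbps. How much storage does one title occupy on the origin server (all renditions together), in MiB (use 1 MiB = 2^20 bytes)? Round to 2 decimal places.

5 min = 300 s
Audio: 224 kbps = 0.224 Mbps.
Sum of rendition bitrates: (6.0+0.224) + (1.9+0.224) + (0.7+0.224) = 9.272 Mbps.
× 300 s = 2,782 Mb = 347.7 MB = 331.6 MiB.

331.59 MiB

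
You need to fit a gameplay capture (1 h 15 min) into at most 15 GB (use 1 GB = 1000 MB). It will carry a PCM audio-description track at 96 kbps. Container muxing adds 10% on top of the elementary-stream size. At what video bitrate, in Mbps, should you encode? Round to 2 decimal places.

Budget: 15 GB = 120000.0 Mb.
Stream payload after overhead: 120000.0 / 1.10 = 109090.9 Mb.
1 h 15 min = 75 min = 4500 s
Total bitrate budget: 109090.9 Mb / 4500 s = 24.242 Mbps.
Audio: 96 kbps = 0.096 Mbps.
Video: 24.242 − 0.096 = 24.146 Mbps.

24.15 Mbps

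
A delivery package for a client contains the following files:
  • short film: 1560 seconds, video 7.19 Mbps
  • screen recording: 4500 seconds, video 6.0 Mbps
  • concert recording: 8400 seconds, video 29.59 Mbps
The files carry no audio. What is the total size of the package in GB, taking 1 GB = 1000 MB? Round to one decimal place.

35.8 GB

short film: 7.190 Mbps × 1560 s = 11216.4 Mb
screen recording: 6.000 Mbps × 4500 s = 27000.0 Mb
concert recording: 29.590 Mbps × 8400 s = 248556.0 Mb
Total: 286772.4 Mb = 35846.6 MB.
= 35.85 GB.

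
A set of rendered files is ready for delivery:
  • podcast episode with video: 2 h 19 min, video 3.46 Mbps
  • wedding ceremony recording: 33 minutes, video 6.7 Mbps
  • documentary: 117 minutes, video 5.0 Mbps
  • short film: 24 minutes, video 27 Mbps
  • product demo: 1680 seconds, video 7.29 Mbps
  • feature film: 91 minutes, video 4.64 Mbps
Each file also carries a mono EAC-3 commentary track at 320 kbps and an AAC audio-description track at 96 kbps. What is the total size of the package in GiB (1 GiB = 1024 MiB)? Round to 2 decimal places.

Audio total: 320 + 96 = 416 kbps = 0.416 Mbps.
podcast episode with video: 3.876 Mbps × 8340 s = 32325.8 Mb
wedding ceremony recording: 7.116 Mbps × 1980 s = 14089.7 Mb
documentary: 5.416 Mbps × 7020 s = 38020.3 Mb
short film: 27.416 Mbps × 1440 s = 39479.0 Mb
product demo: 7.706 Mbps × 1680 s = 12946.1 Mb
feature film: 5.056 Mbps × 5460 s = 27605.8 Mb
Total: 164466.7 Mb = 20558.3 MB.
= 19.15 GiB.

19.15 GiB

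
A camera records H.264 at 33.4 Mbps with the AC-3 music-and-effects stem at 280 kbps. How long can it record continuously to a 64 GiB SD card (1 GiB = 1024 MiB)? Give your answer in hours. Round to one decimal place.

Audio: 280 kbps = 0.280 Mbps.
Total bitrate: 33.4 + 0.280 = 33.680 Mbps.
Capacity: 64 GiB = 549,756 Mb.
Recording time: 549,756 / 33.680 = 16,323 s ≈ 4.53 hours.

4.5 hours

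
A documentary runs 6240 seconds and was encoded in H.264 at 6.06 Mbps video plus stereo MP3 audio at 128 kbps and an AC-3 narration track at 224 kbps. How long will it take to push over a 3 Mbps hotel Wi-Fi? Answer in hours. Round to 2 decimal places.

3.70 hours

Audio total: 128 + 224 = 352 kbps = 0.352 Mbps.
Total bitrate: 6.412 Mbps.
File: 6.412 Mbps × 6240 s = 40010.9 Mb.
At 3 Mbps: 40010.9 / 3 = 13337.0 s ≈ 3.7 hours.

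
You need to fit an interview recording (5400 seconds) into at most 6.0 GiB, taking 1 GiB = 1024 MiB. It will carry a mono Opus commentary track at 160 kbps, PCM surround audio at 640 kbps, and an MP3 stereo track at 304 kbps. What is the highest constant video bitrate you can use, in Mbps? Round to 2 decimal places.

Budget: 6.0 GiB = 51539.6 Mb.
Total bitrate budget: 51539.6 Mb / 5400 s = 9.544 Mbps.
Audio total: 160 + 640 + 304 = 1104 kbps = 1.104 Mbps.
Video: 9.544 − 1.104 = 8.440 Mbps.

8.44 Mbps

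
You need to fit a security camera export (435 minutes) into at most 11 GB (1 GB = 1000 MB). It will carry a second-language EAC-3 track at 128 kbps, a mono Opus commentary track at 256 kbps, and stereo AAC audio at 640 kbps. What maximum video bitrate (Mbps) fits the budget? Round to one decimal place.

Budget: 11 GB = 88000.0 Mb.
435 min = 26100 s
Total bitrate budget: 88000.0 Mb / 26100 s = 3.372 Mbps.
Audio total: 128 + 256 + 640 = 1024 kbps = 1.024 Mbps.
Video: 3.372 − 1.024 = 2.348 Mbps.

2.3 Mbps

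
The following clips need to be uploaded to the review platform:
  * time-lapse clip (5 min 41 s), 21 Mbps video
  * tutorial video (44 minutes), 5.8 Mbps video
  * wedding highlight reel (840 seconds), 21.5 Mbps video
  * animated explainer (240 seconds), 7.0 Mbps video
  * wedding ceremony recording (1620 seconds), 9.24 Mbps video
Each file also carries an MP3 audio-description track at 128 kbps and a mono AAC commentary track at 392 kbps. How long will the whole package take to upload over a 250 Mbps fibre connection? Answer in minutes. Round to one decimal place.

Audio total: 128 + 392 = 520 kbps = 0.520 Mbps.
time-lapse clip: 21.520 Mbps × 341 s = 7338.3 Mb
tutorial video: 6.320 Mbps × 2640 s = 16684.8 Mb
wedding highlight reel: 22.020 Mbps × 840 s = 18496.8 Mb
animated explainer: 7.520 Mbps × 240 s = 1804.8 Mb
wedding ceremony recording: 9.760 Mbps × 1620 s = 15811.2 Mb
Total: 60135.9 Mb = 7517.0 MB.
At 250 Mbps: 60135.9 / 250 = 241 s ≈ 4.01 minutes.

4.0 minutes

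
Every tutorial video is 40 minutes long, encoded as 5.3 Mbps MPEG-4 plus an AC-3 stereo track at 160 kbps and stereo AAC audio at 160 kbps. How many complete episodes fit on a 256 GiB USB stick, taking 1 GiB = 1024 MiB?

40 min = 2400 s
Audio total: 160 + 160 = 320 kbps = 0.320 Mbps.
Total bitrate: 5.620 Mbps.
Per item: 5.620 Mbps × 2400 s = 13,488 Mb = 1,686 MB.
Capacity: 256 GiB = 2,199,023 Mb; 163.04 items → 163 complete.

163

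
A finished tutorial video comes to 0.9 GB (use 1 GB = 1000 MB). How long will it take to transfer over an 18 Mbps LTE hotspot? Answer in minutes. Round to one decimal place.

File: 0.9 GB = 7200.0 Mb.
At 18 Mbps: 7200.0 / 18 = 400.0 s ≈ 6.67 minutes.

6.7 minutes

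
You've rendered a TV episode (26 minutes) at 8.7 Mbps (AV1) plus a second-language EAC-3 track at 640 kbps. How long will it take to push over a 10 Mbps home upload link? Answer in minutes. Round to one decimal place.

24.3 minutes

26 min = 1560 s
Audio: 640 kbps = 0.640 Mbps.
Total bitrate: 9.340 Mbps.
File: 9.340 Mbps × 1560 s = 14570.4 Mb.
At 10 Mbps: 14570.4 / 10 = 1457.0 s ≈ 24.3 minutes.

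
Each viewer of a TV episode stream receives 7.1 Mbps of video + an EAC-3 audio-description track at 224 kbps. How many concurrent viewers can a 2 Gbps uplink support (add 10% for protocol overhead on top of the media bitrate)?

Audio: 224 kbps = 0.224 Mbps.
Per-viewer media rate: 7.324 Mbps.
On the wire with 10% overhead: 8.056 Mbps.
2 Gbps = 2,000 Mbps; 2,000 / 8.056 = 248.25 → 248 viewers.

248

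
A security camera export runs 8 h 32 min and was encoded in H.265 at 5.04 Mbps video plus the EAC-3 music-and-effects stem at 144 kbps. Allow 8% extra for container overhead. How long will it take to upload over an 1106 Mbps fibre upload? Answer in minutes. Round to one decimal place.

2.6 minutes

8 h 32 min = 512 min = 30720 s
Audio: 144 kbps = 0.144 Mbps.
Total bitrate: 5.184 Mbps.
File: 5.184 Mbps × 30720 s = 159252.5 Mb.
With 8% container overhead: ×1.08. → 171992.7 Mb.
At 1106 Mbps: 171992.7 / 1106 = 155.5 s ≈ 2.59 minutes.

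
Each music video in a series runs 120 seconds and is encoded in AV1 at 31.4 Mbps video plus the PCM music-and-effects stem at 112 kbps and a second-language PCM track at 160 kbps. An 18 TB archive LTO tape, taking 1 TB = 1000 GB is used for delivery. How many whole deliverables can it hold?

37888

Audio total: 112 + 160 = 272 kbps = 0.272 Mbps.
Total bitrate: 31.672 Mbps.
Per item: 31.672 Mbps × 120 s = 3,801 Mb = 475.1 MB.
Capacity: 18 TB = 144,000,000 Mb; 37888.36 items → 37888 complete.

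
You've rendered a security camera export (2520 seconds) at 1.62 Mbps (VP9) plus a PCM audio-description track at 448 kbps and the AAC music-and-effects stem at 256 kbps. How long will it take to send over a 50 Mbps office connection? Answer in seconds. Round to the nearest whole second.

Audio total: 448 + 256 = 704 kbps = 0.704 Mbps.
Total bitrate: 2.324 Mbps.
File: 2.324 Mbps × 2520 s = 5856.5 Mb.
At 50 Mbps: 5856.5 / 50 = 117.1 s ≈ 117 seconds.

117 seconds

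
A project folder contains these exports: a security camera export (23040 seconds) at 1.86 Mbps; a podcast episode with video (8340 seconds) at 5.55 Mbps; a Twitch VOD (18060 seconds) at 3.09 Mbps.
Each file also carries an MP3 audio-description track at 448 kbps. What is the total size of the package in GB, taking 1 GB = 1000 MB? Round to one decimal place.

20.9 GB

Audio: 448 kbps = 0.448 Mbps.
security camera export: 2.308 Mbps × 23040 s = 53176.3 Mb
podcast episode with video: 5.998 Mbps × 8340 s = 50023.3 Mb
Twitch VOD: 3.538 Mbps × 18060 s = 63896.3 Mb
Total: 167095.9 Mb = 20887.0 MB.
= 20.89 GB.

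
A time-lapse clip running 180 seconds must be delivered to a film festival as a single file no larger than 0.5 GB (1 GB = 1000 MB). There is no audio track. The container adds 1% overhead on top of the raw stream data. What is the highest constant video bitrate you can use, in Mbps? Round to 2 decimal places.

Budget: 0.5 GB = 4000.0 Mb.
Stream payload after overhead: 4000.0 / 1.01 = 3960.4 Mb.
Total bitrate budget: 3960.4 Mb / 180 s = 22.002 Mbps.

22.00 Mbps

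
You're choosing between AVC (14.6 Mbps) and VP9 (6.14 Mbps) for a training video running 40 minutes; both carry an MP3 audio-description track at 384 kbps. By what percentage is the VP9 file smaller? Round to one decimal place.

40 min = 2400 s
Audio: 384 kbps = 0.384 Mbps.
AVC: 14.984 Mbps × 2400 s = 35961.6 Mb = 4.186 GiB.
VP9: 6.524 Mbps × 2400 s = 15657.6 Mb = 1.823 GiB.
Reduction: (1 − 1.823/4.186) × 100 = 56.46%.

56.5%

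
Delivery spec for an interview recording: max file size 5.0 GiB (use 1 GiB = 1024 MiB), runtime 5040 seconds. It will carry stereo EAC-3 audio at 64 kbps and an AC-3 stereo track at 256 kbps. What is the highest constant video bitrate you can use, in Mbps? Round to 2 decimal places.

Budget: 5.0 GiB = 42949.7 Mb.
Total bitrate budget: 42949.7 Mb / 5040 s = 8.522 Mbps.
Audio total: 64 + 256 = 320 kbps = 0.320 Mbps.
Video: 8.522 − 0.320 = 8.202 Mbps.

8.20 Mbps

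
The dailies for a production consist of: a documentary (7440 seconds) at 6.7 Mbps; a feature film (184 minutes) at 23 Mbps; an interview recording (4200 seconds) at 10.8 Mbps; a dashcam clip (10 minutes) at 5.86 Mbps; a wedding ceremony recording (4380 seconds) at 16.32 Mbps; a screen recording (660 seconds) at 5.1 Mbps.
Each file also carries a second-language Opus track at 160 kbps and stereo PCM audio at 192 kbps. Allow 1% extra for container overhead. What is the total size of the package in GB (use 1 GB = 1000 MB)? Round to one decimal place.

55.2 GB

Audio total: 160 + 192 = 352 kbps = 0.352 Mbps.
documentary: 7.052 Mbps × 7440 s × 1.01 = 52991.5 Mb
feature film: 23.352 Mbps × 11040 s × 1.01 = 260384.1 Mb
interview recording: 11.152 Mbps × 4200 s × 1.01 = 47306.8 Mb
dashcam clip: 6.212 Mbps × 600 s × 1.01 = 3764.5 Mb
wedding ceremony recording: 16.672 Mbps × 4380 s × 1.01 = 73753.6 Mb
screen recording: 5.452 Mbps × 660 s × 1.01 = 3634.3 Mb
Total: 441834.8 Mb = 55229.4 MB.
= 55.23 GB.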